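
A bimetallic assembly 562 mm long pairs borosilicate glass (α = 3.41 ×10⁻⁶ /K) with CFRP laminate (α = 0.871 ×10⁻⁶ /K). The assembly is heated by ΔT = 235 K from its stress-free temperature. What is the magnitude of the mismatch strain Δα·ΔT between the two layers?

5.97×10⁻⁴

Δα = |3.41 − 0.871|×10⁻⁶/K = 2.54×10⁻⁶/K.
Mismatch strain = Δα·ΔT = 2.54×10⁻⁶ × 235.0 = 5.97×10⁻⁴.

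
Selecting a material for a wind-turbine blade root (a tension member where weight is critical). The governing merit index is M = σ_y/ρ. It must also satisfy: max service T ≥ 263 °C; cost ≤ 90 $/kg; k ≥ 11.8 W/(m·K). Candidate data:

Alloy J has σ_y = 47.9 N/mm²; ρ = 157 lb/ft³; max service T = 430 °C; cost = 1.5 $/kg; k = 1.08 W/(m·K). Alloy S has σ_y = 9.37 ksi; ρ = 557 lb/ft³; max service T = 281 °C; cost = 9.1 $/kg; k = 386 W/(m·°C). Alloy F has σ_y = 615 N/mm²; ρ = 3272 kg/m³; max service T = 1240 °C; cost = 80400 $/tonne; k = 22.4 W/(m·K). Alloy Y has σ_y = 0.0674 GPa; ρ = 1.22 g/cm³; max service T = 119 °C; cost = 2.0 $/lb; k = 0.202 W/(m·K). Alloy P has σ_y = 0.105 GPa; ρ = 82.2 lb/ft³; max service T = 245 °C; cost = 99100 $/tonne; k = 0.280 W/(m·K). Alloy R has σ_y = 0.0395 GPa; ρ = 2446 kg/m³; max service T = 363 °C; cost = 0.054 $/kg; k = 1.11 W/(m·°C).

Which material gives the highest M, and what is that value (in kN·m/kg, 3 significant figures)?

alloy F, M = 188 kN·m/kg

Screen on constraints: max service T ≥ 263 °C; cost ≤ 90 $/kg; k ≥ 11.8 W/(m·K). Survivors: alloy S, alloy F.
In SI units:
  alloy S: σ_y = 64.60 MPa, ρ = 8922 kg/m³
  alloy F: σ_y = 615.0 MPa, ρ = 3272 kg/m³
  alloy F: M = 188 kN·m/kg
  alloy S: M = 7.24 kN·m/kg
The maximum is for alloy F.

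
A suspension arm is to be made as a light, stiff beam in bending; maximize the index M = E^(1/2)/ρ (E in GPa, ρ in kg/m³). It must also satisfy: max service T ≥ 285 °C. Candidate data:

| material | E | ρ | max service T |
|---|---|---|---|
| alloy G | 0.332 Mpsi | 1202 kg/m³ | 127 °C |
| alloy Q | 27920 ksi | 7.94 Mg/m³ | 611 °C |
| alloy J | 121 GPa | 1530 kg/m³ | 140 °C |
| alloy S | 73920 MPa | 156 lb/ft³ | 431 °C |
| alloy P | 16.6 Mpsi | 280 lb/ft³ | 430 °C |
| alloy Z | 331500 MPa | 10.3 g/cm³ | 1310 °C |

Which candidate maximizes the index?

Screen on constraints: max service T ≥ 285 °C. Survivors: alloy Q, alloy S, alloy P, alloy Z.
Normalizing units and computing the index:
  alloy Q: E = 192.5 GPa, ρ = 7940 kg/m³
  alloy S: E = 73.92 GPa, ρ = 2499 kg/m³
  alloy P: E = 114.5 GPa, ρ = 4485 kg/m³
  alloy Z: E = 331.5 GPa, ρ = 10300 kg/m³
  alloy S: M = 3.44×10⁻³
  alloy P: M = 2.39×10⁻³
  alloy Z: M = 1.77×10⁻³
  alloy Q: M = 1.75×10⁻³
Highest index: alloy S.

alloy S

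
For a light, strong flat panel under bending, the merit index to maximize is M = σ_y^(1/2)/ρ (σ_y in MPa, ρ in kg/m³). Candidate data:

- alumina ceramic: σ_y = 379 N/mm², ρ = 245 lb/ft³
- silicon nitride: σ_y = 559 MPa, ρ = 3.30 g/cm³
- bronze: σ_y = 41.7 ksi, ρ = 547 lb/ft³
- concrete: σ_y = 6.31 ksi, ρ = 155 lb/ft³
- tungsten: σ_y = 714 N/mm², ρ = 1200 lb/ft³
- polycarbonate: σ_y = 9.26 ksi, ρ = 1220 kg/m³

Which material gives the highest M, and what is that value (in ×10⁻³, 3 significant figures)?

silicon nitride, M = 7.16×10⁻³

In SI units:
  alumina ceramic: σ_y = 379.0 MPa, ρ = 3925 kg/m³
  silicon nitride: σ_y = 559.0 MPa, ρ = 3300 kg/m³
  bronze: σ_y = 287.5 MPa, ρ = 8762 kg/m³
  concrete: σ_y = 43.51 MPa, ρ = 2483 kg/m³
  tungsten: σ_y = 714.0 MPa, ρ = 19220 kg/m³
  polycarbonate: σ_y = 63.85 MPa, ρ = 1220 kg/m³
  silicon nitride: M = 7.16×10⁻³
  polycarbonate: M = 6.55×10⁻³
  alumina ceramic: M = 4.96×10⁻³
  concrete: M = 2.66×10⁻³
  bronze: M = 1.94×10⁻³
  tungsten: M = 1.39×10⁻³
Silicon nitride has the largest M.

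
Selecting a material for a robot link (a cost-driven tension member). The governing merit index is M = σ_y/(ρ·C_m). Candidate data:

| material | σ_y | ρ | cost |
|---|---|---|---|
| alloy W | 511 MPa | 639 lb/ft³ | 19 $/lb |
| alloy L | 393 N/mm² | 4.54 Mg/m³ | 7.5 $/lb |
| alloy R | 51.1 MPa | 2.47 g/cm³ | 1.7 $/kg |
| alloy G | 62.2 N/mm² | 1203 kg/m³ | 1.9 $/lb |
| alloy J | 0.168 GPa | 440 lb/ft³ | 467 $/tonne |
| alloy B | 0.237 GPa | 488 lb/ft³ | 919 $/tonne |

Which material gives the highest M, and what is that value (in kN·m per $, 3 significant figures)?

In SI units:
  alloy W: σ_y = 511.0 MPa, ρ = 10240 kg/m³, cost = 41.89 $/kg
  alloy L: σ_y = 393.0 MPa, ρ = 4540 kg/m³, cost = 16.53 $/kg
  alloy R: σ_y = 51.10 MPa, ρ = 2470 kg/m³, cost = 1.700 $/kg
  alloy G: σ_y = 62.20 MPa, ρ = 1203 kg/m³, cost = 4.189 $/kg
  alloy J: σ_y = 168.0 MPa, ρ = 7048 kg/m³, cost = 0.4670 $/kg
  alloy B: σ_y = 237.0 MPa, ρ = 7817 kg/m³, cost = 0.9190 $/kg
  alloy J: M = 51.0 kN·m per $
  alloy B: M = 33.0 kN·m per $
  alloy G: M = 12.3 kN·m per $
  alloy R: M = 12.2 kN·m per $
  alloy L: M = 5.24 kN·m per $
  alloy W: M = 1.19 kN·m per $
Highest index: alloy J.

alloy J, M = 51.0 kN·m per $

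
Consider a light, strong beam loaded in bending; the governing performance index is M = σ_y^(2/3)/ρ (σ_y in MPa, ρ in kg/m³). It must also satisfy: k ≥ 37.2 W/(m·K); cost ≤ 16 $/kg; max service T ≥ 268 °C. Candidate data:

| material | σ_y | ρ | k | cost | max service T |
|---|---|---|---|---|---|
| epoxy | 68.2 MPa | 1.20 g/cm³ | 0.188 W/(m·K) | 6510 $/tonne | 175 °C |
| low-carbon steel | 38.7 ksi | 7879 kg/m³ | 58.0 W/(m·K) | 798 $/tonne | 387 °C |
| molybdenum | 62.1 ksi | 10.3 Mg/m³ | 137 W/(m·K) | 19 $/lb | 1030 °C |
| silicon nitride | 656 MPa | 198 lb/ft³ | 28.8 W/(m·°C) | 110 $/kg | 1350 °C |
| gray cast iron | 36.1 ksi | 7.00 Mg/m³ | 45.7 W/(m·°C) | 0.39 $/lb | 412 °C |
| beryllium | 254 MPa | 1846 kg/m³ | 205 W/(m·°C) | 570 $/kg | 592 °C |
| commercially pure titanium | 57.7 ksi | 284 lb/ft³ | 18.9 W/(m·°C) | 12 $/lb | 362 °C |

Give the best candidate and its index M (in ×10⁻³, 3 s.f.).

Screen on constraints: k ≥ 37.2 W/(m·K); cost ≤ 16 $/kg; max service T ≥ 268 °C. Survivors: low-carbon steel, gray cast iron.
In SI units:
  low-carbon steel: σ_y = 266.8 MPa, ρ = 7879 kg/m³
  gray cast iron: σ_y = 248.9 MPa, ρ = 7000 kg/m³
  gray cast iron: M = 5.65×10⁻³
  low-carbon steel: M = 5.26×10⁻³
The maximum is for gray cast iron.

gray cast iron, M = 5.65×10⁻³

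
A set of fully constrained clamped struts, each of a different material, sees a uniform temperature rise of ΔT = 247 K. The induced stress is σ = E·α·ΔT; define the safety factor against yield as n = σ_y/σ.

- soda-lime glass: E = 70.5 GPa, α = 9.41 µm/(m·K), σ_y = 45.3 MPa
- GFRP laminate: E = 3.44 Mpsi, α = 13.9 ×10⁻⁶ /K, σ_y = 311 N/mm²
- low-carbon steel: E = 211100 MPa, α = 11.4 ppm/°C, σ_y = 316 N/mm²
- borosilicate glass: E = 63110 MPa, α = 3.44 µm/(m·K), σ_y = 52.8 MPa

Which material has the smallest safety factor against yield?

soda-lime glass

With everything in SI (GPa, ×10⁻⁶/K, MPa):
  soda-lime glass: E = 70.50, α = 9.41, σ_y = 45.30 → σ = 164 MPa, n = 0.276
  GFRP laminate: E = 23.72, α = 13.9, σ_y = 311.0 → σ = 81.4 MPa, n = 3.82
  low-carbon steel: E = 211.1, α = 11.4, σ_y = 316.0 → σ = 594 MPa, n = 0.532
  borosilicate glass: E = 63.11, α = 3.44, σ_y = 52.80 → σ = 53.6 MPa, n = 0.985
The minimum is soda-lime glass at n = 0.276.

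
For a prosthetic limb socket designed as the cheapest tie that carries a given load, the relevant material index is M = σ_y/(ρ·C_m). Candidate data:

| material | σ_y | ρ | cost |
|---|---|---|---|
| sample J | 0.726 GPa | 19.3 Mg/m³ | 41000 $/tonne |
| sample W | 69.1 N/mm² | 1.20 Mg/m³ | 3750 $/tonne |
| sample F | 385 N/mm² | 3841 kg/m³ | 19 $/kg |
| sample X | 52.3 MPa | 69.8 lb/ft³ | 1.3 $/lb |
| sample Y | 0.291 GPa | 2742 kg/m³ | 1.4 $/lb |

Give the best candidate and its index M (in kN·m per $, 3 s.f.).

In SI units:
  sample J: σ_y = 726.0 MPa, ρ = 19300 kg/m³, cost = 41.00 $/kg
  sample W: σ_y = 69.10 MPa, ρ = 1200 kg/m³, cost = 3.750 $/kg
  sample F: σ_y = 385.0 MPa, ρ = 3841 kg/m³, cost = 19.00 $/kg
  sample X: σ_y = 52.30 MPa, ρ = 1118 kg/m³, cost = 2.866 $/kg
  sample Y: σ_y = 291.0 MPa, ρ = 2742 kg/m³, cost = 3.086 $/kg
  sample Y: M = 34.4 kN·m per $
  sample X: M = 16.3 kN·m per $
  sample W: M = 15.4 kN·m per $
  sample F: M = 5.28 kN·m per $
  sample J: M = 0.917 kN·m per $
Sample Y has the largest M.

sample Y, M = 34.4 kN·m per $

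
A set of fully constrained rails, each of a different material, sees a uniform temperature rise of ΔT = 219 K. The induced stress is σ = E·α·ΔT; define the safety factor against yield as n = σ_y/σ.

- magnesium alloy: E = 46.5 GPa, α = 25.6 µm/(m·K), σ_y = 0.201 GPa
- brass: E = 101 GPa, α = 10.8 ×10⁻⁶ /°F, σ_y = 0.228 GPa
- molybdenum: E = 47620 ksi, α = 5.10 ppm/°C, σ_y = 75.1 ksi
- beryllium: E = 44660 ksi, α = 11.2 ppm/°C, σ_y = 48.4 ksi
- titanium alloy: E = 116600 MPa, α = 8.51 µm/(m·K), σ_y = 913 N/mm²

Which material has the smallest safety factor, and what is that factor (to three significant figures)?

In consistent units (E in GPa, α in ×10⁻⁶/K, σ_y in MPa):
  magnesium alloy: E = 46.50, α = 25.6, σ_y = 201.0 → σ = 261 MPa, n = 0.771
  brass: E = 101.0, α = 19.4, σ_y = 228.0 → σ = 430 MPa, n = 0.530
  molybdenum: E = 328.3, α = 5.10, σ_y = 517.8 → σ = 367 MPa, n = 1.41
  beryllium: E = 307.9, α = 11.2, σ_y = 333.7 → σ = 755 MPa, n = 0.442
  titanium alloy: E = 116.6, α = 8.51, σ_y = 913.0 → σ = 217 MPa, n = 4.20
Smallest n: beryllium with n = 0.442.

beryllium, n = 0.442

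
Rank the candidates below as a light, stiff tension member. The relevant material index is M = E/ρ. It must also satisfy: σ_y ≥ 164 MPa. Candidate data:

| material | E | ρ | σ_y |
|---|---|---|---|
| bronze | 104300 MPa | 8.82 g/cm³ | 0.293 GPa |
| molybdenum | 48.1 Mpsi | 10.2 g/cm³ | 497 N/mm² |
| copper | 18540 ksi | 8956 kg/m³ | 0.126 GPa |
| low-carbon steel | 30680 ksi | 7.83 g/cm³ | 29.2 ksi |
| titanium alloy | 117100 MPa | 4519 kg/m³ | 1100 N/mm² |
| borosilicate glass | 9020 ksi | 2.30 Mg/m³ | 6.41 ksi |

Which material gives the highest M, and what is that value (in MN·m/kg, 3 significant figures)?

molybdenum, M = 32.5 MN·m/kg

Screen on constraints: σ_y ≥ 164 MPa. Survivors: bronze, molybdenum, low-carbon steel, titanium alloy.
In SI units:
  bronze: E = 104.3 GPa, ρ = 8820 kg/m³
  molybdenum: E = 331.6 GPa, ρ = 10200 kg/m³
  low-carbon steel: E = 211.5 GPa, ρ = 7830 kg/m³
  titanium alloy: E = 117.1 GPa, ρ = 4519 kg/m³
  molybdenum: M = 32.5 MN·m/kg
  low-carbon steel: M = 27.0 MN·m/kg
  titanium alloy: M = 25.9 MN·m/kg
  bronze: M = 11.8 MN·m/kg
Molybdenum ranks first.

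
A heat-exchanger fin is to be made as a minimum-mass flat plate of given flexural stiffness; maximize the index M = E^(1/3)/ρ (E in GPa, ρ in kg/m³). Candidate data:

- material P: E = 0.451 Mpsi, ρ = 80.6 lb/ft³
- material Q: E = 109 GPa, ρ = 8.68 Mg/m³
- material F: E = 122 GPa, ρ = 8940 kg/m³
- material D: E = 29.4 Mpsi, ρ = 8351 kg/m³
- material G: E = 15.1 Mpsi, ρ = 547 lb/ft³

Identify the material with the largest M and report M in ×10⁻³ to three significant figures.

material P, M = 1.13×10⁻³

Convert each candidate to consistent units, then evaluate M:
  material P: E = 3.110 GPa, ρ = 1291 kg/m³
  material Q: E = 109.0 GPa, ρ = 8680 kg/m³
  material F: E = 122.0 GPa, ρ = 8940 kg/m³
  material D: E = 202.7 GPa, ρ = 8351 kg/m³
  material G: E = 104.1 GPa, ρ = 8762 kg/m³
  material P: M = 1.13×10⁻³
  material D: M = 0.703×10⁻³
  material F: M = 0.555×10⁻³
  material Q: M = 0.550×10⁻³
  material G: M = 0.537×10⁻³
Highest index: material P.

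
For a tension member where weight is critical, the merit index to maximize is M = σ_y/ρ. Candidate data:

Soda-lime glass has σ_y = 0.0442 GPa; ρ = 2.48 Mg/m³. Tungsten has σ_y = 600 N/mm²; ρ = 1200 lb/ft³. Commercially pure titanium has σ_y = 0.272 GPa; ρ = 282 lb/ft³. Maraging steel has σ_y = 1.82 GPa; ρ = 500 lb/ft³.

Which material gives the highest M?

maraging steel

Normalizing units and computing the index:
  soda-lime glass: σ_y = 44.20 MPa, ρ = 2480 kg/m³
  tungsten: σ_y = 600.0 MPa, ρ = 19220 kg/m³
  commercially pure titanium: σ_y = 272.0 MPa, ρ = 4517 kg/m³
  maraging steel: σ_y = 1820 MPa, ρ = 8009 kg/m³
  maraging steel: M = 227 kN·m/kg
  commercially pure titanium: M = 60.2 kN·m/kg
  tungsten: M = 31.2 kN·m/kg
  soda-lime glass: M = 17.8 kN·m/kg
Maraging steel has the largest M.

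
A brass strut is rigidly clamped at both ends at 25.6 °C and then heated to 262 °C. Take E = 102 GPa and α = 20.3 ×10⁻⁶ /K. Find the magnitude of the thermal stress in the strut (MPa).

ΔT = 236.4 K. Constrained thermal stress σ = E·α·ΔT = 102.0×10³ MPa × 20.3×10⁻⁶ × 236.4 = 489 MPa (compressive).

489 MPa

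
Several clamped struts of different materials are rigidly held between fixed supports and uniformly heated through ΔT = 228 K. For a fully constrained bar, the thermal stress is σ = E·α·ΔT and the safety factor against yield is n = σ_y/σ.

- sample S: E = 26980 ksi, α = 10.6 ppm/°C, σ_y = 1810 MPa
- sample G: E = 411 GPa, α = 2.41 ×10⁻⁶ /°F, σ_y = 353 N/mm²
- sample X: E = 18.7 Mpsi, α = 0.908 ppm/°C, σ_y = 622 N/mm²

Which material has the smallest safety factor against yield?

sample G

Converting E to GPa, α to ×10⁻⁶/K, σ_y to MPa, then σ and n for each:
  sample S: E = 186.0, α = 10.6, σ_y = 1810 → σ = 450 MPa, n = 4.03
  sample G: E = 411.0, α = 4.34, σ_y = 353.0 → σ = 407 MPa, n = 0.868
  sample X: E = 128.9, α = 0.908, σ_y = 622.0 → σ = 26.7 MPa, n = 23.3
The minimum is sample G at n = 0.868.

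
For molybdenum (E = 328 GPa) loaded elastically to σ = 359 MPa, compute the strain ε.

ε = σ/E = 359 / 328000 = 1.09×10⁻³.

1.09×10⁻³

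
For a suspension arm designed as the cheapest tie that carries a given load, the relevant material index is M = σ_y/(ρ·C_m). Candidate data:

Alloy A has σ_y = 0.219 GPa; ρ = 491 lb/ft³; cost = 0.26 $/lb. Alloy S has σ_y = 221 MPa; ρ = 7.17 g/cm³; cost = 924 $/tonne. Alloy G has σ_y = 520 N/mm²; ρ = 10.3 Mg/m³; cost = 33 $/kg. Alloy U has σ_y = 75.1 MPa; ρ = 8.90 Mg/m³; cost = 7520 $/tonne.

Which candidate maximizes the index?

In SI units:
  alloy A: σ_y = 219.0 MPa, ρ = 7865 kg/m³, cost = 0.5732 $/kg
  alloy S: σ_y = 221.0 MPa, ρ = 7170 kg/m³, cost = 0.9240 $/kg
  alloy G: σ_y = 520.0 MPa, ρ = 10300 kg/m³, cost = 33.00 $/kg
  alloy U: σ_y = 75.10 MPa, ρ = 8900 kg/m³, cost = 7.520 $/kg
  alloy A: M = 48.6 kN·m per $
  alloy S: M = 33.4 kN·m per $
  alloy G: M = 1.53 kN·m per $
  alloy U: M = 1.12 kN·m per $
Highest index: alloy A.

alloy A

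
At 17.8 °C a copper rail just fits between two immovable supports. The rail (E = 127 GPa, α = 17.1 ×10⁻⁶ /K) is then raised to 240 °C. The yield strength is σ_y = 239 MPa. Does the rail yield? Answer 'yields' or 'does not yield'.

ΔT = 222.2 K. Constrained thermal stress σ = E·α·ΔT = 127.0×10³ MPa × 17.1×10⁻⁶ × 222.2 = 483 MPa (compressive).
Compare to σ_y = 239 MPa: σ ≥ σ_y, so it yields.

yields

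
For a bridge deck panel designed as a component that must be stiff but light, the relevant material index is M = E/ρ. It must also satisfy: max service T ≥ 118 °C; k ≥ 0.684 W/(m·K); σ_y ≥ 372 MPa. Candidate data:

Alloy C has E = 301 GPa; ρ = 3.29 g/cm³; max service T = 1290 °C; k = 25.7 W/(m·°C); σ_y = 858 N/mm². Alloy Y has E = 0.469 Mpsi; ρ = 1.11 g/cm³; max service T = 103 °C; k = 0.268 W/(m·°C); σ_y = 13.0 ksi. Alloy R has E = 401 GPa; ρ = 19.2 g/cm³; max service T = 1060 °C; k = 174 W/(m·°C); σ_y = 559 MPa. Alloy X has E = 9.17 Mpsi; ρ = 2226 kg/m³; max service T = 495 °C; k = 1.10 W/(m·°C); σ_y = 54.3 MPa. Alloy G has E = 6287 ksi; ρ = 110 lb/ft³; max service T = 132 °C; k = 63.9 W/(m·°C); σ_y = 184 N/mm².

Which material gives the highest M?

alloy C

Screen on constraints: max service T ≥ 118 °C; k ≥ 0.684 W/(m·K); σ_y ≥ 372 MPa. Survivors: alloy C, alloy R.
Normalizing units and computing the index:
  alloy C: E = 301.0 GPa, ρ = 3290 kg/m³
  alloy R: E = 401.0 GPa, ρ = 19200 kg/m³
  alloy C: M = 91.5 MN·m/kg
  alloy R: M = 20.9 MN·m/kg
Alloy C has the largest M.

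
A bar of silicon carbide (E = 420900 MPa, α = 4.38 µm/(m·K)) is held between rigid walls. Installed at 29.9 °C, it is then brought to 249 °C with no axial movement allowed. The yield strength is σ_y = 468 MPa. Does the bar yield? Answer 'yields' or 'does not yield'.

E = 420900 MPa = 420.9 GPa.
ΔT = 219.1 K. Constrained thermal stress σ = E·α·ΔT = 420.9×10³ MPa × 4.38×10⁻⁶ × 219.1 = 404 MPa (compressive).
Compare to σ_y = 468 MPa: σ < σ_y, so it does not yield.

does not yield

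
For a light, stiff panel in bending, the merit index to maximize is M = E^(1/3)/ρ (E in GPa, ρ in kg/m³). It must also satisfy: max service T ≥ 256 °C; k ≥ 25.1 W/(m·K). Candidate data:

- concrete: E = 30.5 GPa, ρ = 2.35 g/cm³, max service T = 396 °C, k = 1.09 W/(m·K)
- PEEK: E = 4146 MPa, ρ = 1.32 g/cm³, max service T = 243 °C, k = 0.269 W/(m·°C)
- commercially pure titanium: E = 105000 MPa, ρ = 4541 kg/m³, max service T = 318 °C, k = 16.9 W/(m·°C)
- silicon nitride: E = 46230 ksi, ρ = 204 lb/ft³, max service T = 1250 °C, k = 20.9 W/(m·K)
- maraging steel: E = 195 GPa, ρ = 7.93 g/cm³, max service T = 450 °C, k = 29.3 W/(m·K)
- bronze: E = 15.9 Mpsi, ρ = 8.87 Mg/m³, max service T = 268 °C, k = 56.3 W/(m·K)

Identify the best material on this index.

maraging steel

Screen on constraints: max service T ≥ 256 °C; k ≥ 25.1 W/(m·K). Survivors: maraging steel, bronze.
In SI units:
  maraging steel: E = 195.0 GPa, ρ = 7930 kg/m³
  bronze: E = 109.6 GPa, ρ = 8870 kg/m³
  maraging steel: M = 0.731×10⁻³
  bronze: M = 0.540×10⁻³
Maraging steel ranks first.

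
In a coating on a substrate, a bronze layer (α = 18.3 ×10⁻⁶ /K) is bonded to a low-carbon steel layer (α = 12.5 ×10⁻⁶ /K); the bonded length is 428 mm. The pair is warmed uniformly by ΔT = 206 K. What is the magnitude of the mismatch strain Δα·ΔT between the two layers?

Δα = |18.3 − 12.5|×10⁻⁶/K = 5.80×10⁻⁶/K.
Mismatch strain = Δα·ΔT = 5.80×10⁻⁶ × 206.0 = 1.19×10⁻³.

1.19×10⁻³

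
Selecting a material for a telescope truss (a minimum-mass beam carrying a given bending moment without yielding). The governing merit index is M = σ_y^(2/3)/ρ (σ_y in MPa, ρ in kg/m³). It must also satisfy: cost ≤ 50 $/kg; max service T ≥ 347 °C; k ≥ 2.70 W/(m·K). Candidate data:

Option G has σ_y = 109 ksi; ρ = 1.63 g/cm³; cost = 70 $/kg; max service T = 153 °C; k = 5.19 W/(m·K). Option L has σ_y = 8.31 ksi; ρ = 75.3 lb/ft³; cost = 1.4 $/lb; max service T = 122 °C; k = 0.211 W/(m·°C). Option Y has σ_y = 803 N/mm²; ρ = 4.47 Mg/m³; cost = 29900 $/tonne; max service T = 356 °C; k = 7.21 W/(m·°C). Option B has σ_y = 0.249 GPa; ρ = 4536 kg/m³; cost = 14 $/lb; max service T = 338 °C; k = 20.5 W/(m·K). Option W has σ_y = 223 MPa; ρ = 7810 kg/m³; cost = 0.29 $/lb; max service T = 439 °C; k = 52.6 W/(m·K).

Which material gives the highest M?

Screen on constraints: cost ≤ 50 $/kg; max service T ≥ 347 °C; k ≥ 2.70 W/(m·K). Survivors: option Y, option W.
Convert each candidate to consistent units, then evaluate M:
  option Y: σ_y = 803.0 MPa, ρ = 4470 kg/m³
  option W: σ_y = 223.0 MPa, ρ = 7810 kg/m³
  option Y: M = 19.3×10⁻³
  option W: M = 4.71×10⁻³
Option Y has the largest M.

option Y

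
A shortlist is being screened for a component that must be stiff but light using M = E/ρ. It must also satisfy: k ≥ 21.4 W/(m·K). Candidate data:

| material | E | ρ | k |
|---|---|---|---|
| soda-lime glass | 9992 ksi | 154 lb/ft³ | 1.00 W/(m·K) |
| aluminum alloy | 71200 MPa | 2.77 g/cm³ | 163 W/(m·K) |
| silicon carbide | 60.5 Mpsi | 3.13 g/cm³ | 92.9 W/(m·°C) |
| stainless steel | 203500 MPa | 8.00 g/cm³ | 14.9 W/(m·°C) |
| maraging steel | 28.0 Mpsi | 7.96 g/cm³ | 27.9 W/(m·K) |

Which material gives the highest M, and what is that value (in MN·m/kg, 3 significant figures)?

Screen on constraints: k ≥ 21.4 W/(m·K). Survivors: aluminum alloy, silicon carbide, maraging steel.
Convert each candidate to consistent units, then evaluate M:
  aluminum alloy: E = 71.20 GPa, ρ = 2770 kg/m³
  silicon carbide: E = 417.1 GPa, ρ = 3130 kg/m³
  maraging steel: E = 193.1 GPa, ρ = 7960 kg/m³
  silicon carbide: M = 133 MN·m/kg
  aluminum alloy: M = 25.7 MN·m/kg
  maraging steel: M = 24.3 MN·m/kg
Highest index: silicon carbide.

silicon carbide, M = 133 MN·m/kg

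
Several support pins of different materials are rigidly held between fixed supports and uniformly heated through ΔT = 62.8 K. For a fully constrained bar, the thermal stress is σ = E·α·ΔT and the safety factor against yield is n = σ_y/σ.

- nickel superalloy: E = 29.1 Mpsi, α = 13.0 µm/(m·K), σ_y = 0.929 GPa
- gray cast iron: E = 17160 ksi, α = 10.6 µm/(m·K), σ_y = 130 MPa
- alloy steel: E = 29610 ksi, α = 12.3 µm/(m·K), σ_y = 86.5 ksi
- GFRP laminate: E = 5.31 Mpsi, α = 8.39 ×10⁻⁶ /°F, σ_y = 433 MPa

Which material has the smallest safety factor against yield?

Per material, after unit conversion:
  nickel superalloy: E = 200.6, α = 13.0, σ_y = 929.0 → σ = 164 MPa, n = 5.67
  gray cast iron: E = 118.3, α = 10.6, σ_y = 130.0 → σ = 78.8 MPa, n = 1.65
  alloy steel: E = 204.2, α = 12.3, σ_y = 596.4 → σ = 158 MPa, n = 3.78
  GFRP laminate: E = 36.61, α = 15.1, σ_y = 433.0 → σ = 34.7 MPa, n = 12.5
Gray cast iron has the lowest safety factor, n = 1.65.

gray cast iron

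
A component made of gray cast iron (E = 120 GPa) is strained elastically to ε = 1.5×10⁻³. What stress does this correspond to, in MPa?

180 MPa

σ = E·ε = 120000 MPa × 1.5×10⁻³ = 180 MPa.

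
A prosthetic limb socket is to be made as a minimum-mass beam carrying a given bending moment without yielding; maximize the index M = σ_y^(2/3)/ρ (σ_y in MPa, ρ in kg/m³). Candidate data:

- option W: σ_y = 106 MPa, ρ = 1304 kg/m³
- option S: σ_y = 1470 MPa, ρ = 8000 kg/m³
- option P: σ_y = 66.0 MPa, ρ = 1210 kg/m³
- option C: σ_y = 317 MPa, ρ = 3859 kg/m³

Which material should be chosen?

Per-candidate index values:
  option W: M = 17.2×10⁻³
  option S: M = 16.2×10⁻³
  option P: M = 13.5×10⁻³
  option C: M = 12.0×10⁻³
The maximum is for option W.

option W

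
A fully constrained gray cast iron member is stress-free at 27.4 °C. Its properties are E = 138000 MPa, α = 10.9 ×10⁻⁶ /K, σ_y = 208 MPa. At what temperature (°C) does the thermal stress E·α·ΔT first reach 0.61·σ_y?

112 °C

E = 138000 MPa = 138.0 GPa.
E·α·ΔT = 126.9 MPa ⇒ ΔT = 126.9 / (138.0×10³ × 10.9×10⁻⁶) = 84.35 K.
T = 27.4 + 84.35 = 111.8 °C.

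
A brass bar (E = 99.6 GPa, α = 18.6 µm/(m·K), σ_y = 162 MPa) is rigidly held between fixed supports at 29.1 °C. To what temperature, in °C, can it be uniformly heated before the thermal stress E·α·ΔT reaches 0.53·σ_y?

E·α·ΔT = 85.86 MPa ⇒ ΔT = 85.86 / (99.60×10³ × 18.6×10⁻⁶) = 46.35 K.
T = 29.1 + 46.35 = 75.45 °C.

75.4 °C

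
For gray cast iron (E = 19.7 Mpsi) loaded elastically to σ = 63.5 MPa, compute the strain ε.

4.68×10⁻⁴

E = 19.7 Mpsi = 135.8 GPa = 135800 MPa.
ε = σ/E = 63.5 / 135800 = 4.68×10⁻⁴.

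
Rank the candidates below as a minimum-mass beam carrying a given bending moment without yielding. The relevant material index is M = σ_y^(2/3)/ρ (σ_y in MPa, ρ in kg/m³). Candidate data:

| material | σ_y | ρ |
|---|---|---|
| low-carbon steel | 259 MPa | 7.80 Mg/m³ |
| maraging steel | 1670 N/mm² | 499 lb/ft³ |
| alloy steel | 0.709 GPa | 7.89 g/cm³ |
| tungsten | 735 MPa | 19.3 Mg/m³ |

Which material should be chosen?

maraging steel

Putting every candidate on a common basis:
  low-carbon steel: σ_y = 259.0 MPa, ρ = 7800 kg/m³
  maraging steel: σ_y = 1670 MPa, ρ = 7993 kg/m³
  alloy steel: σ_y = 709.0 MPa, ρ = 7890 kg/m³
  tungsten: σ_y = 735.0 MPa, ρ = 19300 kg/m³
  maraging steel: M = 17.6×10⁻³
  alloy steel: M = 10.1×10⁻³
  low-carbon steel: M = 5.21×10⁻³
  tungsten: M = 4.22×10⁻³
Maraging steel ranks first.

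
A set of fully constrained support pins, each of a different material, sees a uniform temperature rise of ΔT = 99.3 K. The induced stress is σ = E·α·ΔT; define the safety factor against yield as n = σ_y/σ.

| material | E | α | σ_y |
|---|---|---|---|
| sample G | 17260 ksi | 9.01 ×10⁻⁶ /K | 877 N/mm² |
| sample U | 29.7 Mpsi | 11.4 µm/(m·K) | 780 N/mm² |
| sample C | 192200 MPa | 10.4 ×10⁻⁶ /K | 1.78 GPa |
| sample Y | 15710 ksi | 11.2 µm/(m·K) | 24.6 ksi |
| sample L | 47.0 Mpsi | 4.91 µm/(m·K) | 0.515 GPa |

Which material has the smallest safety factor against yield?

sample Y

Per material, after unit conversion:
  sample G: E = 119.0, α = 9.01, σ_y = 877.0 → σ = 106 MPa, n = 8.24
  sample U: E = 204.8, α = 11.4, σ_y = 780.0 → σ = 232 MPa, n = 3.36
  sample C: E = 192.2, α = 10.4, σ_y = 1780 → σ = 198 MPa, n = 8.97
  sample Y: E = 108.3, α = 11.2, σ_y = 169.6 → σ = 120 MPa, n = 1.41
  sample L: E = 324.1, α = 4.91, σ_y = 515.0 → σ = 158 MPa, n = 3.26
The minimum is sample Y at n = 1.41.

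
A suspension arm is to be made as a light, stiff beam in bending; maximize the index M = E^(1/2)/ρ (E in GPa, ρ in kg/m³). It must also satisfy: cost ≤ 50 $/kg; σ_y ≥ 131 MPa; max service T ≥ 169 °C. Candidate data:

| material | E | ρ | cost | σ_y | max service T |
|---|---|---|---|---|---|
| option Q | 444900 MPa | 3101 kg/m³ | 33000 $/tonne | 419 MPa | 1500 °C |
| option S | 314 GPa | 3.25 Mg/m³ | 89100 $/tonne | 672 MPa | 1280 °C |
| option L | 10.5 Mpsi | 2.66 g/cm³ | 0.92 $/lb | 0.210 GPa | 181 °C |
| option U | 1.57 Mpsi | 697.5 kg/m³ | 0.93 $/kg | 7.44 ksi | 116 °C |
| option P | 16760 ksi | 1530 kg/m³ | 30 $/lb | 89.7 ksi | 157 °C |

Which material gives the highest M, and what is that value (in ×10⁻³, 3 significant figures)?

Screen on constraints: cost ≤ 50 $/kg; σ_y ≥ 131 MPa; max service T ≥ 169 °C. Survivors: option Q, option L.
Normalizing units and computing the index:
  option Q: E = 444.9 GPa, ρ = 3101 kg/m³
  option L: E = 72.39 GPa, ρ = 2660 kg/m³
  option Q: M = 6.80×10⁻³
  option L: M = 3.20×10⁻³
The maximum is for option Q.

option Q, M = 6.80×10⁻³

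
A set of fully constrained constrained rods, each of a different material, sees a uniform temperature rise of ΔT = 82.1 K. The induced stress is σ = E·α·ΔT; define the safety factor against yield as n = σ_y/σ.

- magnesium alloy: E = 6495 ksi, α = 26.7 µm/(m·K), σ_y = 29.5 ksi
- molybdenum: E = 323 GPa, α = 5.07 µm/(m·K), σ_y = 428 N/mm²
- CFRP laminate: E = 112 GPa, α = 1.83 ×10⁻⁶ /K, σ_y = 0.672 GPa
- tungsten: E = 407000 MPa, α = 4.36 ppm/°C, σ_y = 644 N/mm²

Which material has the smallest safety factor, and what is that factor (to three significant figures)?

magnesium alloy, n = 2.07

In consistent units (E in GPa, α in ×10⁻⁶/K, σ_y in MPa):
  magnesium alloy: E = 44.78, α = 26.7, σ_y = 203.4 → σ = 98.2 MPa, n = 2.07
  molybdenum: E = 323.0, α = 5.07, σ_y = 428.0 → σ = 134 MPa, n = 3.18
  CFRP laminate: E = 112.0, α = 1.83, σ_y = 672.0 → σ = 16.8 MPa, n = 39.9
  tungsten: E = 407.0, α = 4.36, σ_y = 644.0 → σ = 146 MPa, n = 4.42
Magnesium alloy has the lowest safety factor, n = 2.07.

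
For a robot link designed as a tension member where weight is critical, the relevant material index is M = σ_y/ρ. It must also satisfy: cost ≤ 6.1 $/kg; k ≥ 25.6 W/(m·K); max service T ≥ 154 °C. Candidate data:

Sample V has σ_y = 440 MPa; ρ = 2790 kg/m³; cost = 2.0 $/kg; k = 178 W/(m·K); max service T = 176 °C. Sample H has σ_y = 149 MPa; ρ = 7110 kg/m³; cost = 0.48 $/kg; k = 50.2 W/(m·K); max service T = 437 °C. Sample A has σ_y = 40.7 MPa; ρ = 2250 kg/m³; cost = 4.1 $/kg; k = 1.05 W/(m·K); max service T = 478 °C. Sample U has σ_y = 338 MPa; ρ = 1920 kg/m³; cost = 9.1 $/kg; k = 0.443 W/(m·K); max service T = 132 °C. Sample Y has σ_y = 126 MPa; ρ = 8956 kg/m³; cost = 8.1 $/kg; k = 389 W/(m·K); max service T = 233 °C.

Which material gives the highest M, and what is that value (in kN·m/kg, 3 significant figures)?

sample V, M = 158 kN·m/kg

Screen on constraints: cost ≤ 6.1 $/kg; k ≥ 25.6 W/(m·K); max service T ≥ 154 °C. Survivors: sample V, sample H.
Evaluate M for each candidate:
  sample V: M = 158 kN·m/kg
  sample H: M = 21.0 kN·m/kg
Sample V has the largest M.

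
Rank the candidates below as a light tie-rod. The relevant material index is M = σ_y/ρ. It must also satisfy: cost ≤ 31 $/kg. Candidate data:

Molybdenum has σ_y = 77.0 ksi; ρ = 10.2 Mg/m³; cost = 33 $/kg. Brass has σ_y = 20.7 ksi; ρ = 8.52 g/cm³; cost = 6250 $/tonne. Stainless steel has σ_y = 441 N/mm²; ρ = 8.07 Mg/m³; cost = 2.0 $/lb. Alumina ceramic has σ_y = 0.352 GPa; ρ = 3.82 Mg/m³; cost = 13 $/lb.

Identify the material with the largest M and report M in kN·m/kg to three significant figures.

alumina ceramic, M = 92.1 kN·m/kg

Screen on constraints: cost ≤ 31 $/kg. Survivors: brass, stainless steel, alumina ceramic.
In SI units:
  brass: σ_y = 142.7 MPa, ρ = 8520 kg/m³
  stainless steel: σ_y = 441.0 MPa, ρ = 8070 kg/m³
  alumina ceramic: σ_y = 352.0 MPa, ρ = 3820 kg/m³
  alumina ceramic: M = 92.1 kN·m/kg
  stainless steel: M = 54.6 kN·m/kg
  brass: M = 16.8 kN·m/kg
Alumina ceramic has the largest M.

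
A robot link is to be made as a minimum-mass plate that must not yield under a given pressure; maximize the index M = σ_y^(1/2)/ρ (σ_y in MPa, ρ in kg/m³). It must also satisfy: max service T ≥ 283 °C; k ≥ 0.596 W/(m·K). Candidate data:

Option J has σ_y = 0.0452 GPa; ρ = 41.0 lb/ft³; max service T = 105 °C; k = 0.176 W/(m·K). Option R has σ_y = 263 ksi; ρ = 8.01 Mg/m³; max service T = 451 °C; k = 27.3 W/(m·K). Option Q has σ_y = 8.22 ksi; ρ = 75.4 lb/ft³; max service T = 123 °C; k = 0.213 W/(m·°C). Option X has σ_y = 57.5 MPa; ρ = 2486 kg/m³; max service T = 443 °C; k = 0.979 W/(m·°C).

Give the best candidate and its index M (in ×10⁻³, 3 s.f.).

option R, M = 5.32×10⁻³

Screen on constraints: max service T ≥ 283 °C; k ≥ 0.596 W/(m·K). Survivors: option R, option X.
Convert each candidate to consistent units, then evaluate M:
  option R: σ_y = 1813 MPa, ρ = 8010 kg/m³
  option X: σ_y = 57.50 MPa, ρ = 2486 kg/m³
  option R: M = 5.32×10⁻³
  option X: M = 3.05×10⁻³
Option R has the largest M.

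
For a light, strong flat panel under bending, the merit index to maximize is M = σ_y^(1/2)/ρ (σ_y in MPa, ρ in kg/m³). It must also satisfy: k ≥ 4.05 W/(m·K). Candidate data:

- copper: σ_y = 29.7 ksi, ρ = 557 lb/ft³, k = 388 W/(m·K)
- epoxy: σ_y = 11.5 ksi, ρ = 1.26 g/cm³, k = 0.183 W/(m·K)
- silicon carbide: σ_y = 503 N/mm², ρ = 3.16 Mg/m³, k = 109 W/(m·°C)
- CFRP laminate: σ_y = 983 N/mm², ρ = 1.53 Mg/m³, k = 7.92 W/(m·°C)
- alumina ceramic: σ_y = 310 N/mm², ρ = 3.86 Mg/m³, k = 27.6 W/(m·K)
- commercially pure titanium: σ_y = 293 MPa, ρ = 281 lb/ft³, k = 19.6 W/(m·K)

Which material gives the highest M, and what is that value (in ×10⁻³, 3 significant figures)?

CFRP laminate, M = 20.5×10⁻³

Screen on constraints: k ≥ 4.05 W/(m·K). Survivors: copper, silicon carbide, CFRP laminate, alumina ceramic, commercially pure titanium.
After converting to SI:
  copper: σ_y = 204.8 MPa, ρ = 8922 kg/m³
  silicon carbide: σ_y = 503.0 MPa, ρ = 3160 kg/m³
  CFRP laminate: σ_y = 983.0 MPa, ρ = 1530 kg/m³
  alumina ceramic: σ_y = 310.0 MPa, ρ = 3860 kg/m³
  commercially pure titanium: σ_y = 293.0 MPa, ρ = 4501 kg/m³
  CFRP laminate: M = 20.5×10⁻³
  silicon carbide: M = 7.10×10⁻³
  alumina ceramic: M = 4.56×10⁻³
  commercially pure titanium: M = 3.80×10⁻³
  copper: M = 1.60×10⁻³
The maximum is for CFRP laminate.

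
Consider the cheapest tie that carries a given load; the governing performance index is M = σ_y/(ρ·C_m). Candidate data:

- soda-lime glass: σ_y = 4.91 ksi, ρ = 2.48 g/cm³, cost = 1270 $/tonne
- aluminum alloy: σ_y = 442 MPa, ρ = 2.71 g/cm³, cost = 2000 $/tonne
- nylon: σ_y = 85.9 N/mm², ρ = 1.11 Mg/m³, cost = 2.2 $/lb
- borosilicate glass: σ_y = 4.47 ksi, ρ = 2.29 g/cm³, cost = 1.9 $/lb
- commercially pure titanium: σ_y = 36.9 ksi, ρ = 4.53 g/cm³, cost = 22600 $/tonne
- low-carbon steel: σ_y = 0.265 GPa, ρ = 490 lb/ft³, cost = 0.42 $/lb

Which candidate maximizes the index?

After converting to SI:
  soda-lime glass: σ_y = 33.85 MPa, ρ = 2480 kg/m³, cost = 1.270 $/kg
  aluminum alloy: σ_y = 442.0 MPa, ρ = 2710 kg/m³, cost = 2.000 $/kg
  nylon: σ_y = 85.90 MPa, ρ = 1110 kg/m³, cost = 4.850 $/kg
  borosilicate glass: σ_y = 30.82 MPa, ρ = 2290 kg/m³, cost = 4.189 $/kg
  commercially pure titanium: σ_y = 254.4 MPa, ρ = 4530 kg/m³, cost = 22.60 $/kg
  low-carbon steel: σ_y = 265.0 MPa, ρ = 7849 kg/m³, cost = 0.9259 $/kg
  aluminum alloy: M = 81.5 kN·m per $
  low-carbon steel: M = 36.5 kN·m per $
  nylon: M = 16.0 kN·m per $
  soda-lime glass: M = 10.7 kN·m per $
  borosilicate glass: M = 3.21 kN·m per $
  commercially pure titanium: M = 2.49 kN·m per $
Aluminum alloy ranks first.

aluminum alloy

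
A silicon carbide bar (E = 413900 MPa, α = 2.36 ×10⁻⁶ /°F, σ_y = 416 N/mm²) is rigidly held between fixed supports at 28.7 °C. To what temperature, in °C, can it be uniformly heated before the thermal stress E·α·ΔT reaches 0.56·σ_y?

161 °C

E = 413900 MPa = 413.9 GPa.
α = 2.36×10⁻⁶/°F × 9/5 = 4.25×10⁻⁶/K.
σ_y = 416 N/mm² = 416.0 MPa.
E·α·ΔT = 233.0 MPa ⇒ ΔT = 233.0 / (413.9×10³ × 4.25×10⁻⁶) = 132.5 K.
T = 28.7 + 132.5 = 161.2 °C.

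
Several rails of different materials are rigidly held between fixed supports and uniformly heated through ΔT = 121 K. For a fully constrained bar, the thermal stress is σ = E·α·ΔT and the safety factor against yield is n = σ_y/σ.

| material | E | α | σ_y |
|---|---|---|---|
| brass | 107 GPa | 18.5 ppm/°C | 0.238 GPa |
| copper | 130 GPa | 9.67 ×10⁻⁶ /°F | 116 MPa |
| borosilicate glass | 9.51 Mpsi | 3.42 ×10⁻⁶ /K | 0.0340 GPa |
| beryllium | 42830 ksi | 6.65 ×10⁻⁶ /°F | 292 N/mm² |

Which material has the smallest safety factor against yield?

copper

In consistent units (E in GPa, α in ×10⁻⁶/K, σ_y in MPa):
  brass: E = 107.0, α = 18.5, σ_y = 238.0 → σ = 240 MPa, n = 0.994
  copper: E = 130.0, α = 17.4, σ_y = 116.0 → σ = 274 MPa, n = 0.424
  borosilicate glass: E = 65.57, α = 3.42, σ_y = 34.00 → σ = 27.1 MPa, n = 1.25
  beryllium: E = 295.3, α = 12.0, σ_y = 292.0 → σ = 428 MPa, n = 0.683
Smallest n: copper with n = 0.424.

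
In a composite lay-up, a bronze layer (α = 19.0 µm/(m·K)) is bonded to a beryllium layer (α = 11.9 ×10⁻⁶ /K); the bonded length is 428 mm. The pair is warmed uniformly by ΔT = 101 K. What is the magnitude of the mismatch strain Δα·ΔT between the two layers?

7.17×10⁻⁴

Δα = |19.0 − 11.9|×10⁻⁶/K = 7.10×10⁻⁶/K.
Mismatch strain = Δα·ΔT = 7.10×10⁻⁶ × 101.0 = 7.17×10⁻⁴.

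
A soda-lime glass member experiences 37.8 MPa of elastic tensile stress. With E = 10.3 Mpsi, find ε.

E = 10.3 Mpsi = 71.02 GPa = 71020 MPa.
ε = σ/E = 37.8 / 71020 = 5.32×10⁻⁴.

5.32×10⁻⁴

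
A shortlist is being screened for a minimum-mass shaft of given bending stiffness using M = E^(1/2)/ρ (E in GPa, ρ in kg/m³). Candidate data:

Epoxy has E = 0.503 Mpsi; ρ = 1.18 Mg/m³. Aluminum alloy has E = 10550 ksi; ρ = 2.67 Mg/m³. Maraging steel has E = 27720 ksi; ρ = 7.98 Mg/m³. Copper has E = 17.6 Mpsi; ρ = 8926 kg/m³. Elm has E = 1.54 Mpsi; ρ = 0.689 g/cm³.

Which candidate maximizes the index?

elm

Normalizing units and computing the index:
  epoxy: E = 3.468 GPa, ρ = 1180 kg/m³
  aluminum alloy: E = 72.74 GPa, ρ = 2670 kg/m³
  maraging steel: E = 191.1 GPa, ρ = 7980 kg/m³
  copper: E = 121.3 GPa, ρ = 8926 kg/m³
  elm: E = 10.62 GPa, ρ = 689.0 kg/m³
  elm: M = 4.73×10⁻³
  aluminum alloy: M = 3.19×10⁻³
  maraging steel: M = 1.73×10⁻³
  epoxy: M = 1.58×10⁻³
  copper: M = 1.23×10⁻³
Elm ranks first.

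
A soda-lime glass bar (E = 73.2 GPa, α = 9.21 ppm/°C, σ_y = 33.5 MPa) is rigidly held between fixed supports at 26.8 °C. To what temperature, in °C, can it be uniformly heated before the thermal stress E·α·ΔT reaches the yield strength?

76.5 °C

E·α·ΔT = 33.50 MPa ⇒ ΔT = 33.50 / (73.20×10³ × 9.21×10⁻⁶) = 49.69 K.
T = 26.8 + 49.69 = 76.49 °C.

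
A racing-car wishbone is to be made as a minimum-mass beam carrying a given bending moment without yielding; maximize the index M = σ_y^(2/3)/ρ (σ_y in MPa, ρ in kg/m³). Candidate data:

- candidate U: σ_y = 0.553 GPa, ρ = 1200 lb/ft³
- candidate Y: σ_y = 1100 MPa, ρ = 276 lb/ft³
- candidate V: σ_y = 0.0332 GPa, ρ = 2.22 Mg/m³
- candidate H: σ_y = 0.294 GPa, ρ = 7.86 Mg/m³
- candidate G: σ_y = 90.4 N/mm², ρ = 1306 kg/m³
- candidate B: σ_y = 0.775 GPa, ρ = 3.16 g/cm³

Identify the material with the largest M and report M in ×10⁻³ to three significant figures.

candidate B, M = 26.7×10⁻³

After converting to SI:
  candidate U: σ_y = 553.0 MPa, ρ = 19220 kg/m³
  candidate Y: σ_y = 1100 MPa, ρ = 4421 kg/m³
  candidate V: σ_y = 33.20 MPa, ρ = 2220 kg/m³
  candidate H: σ_y = 294.0 MPa, ρ = 7860 kg/m³
  candidate G: σ_y = 90.40 MPa, ρ = 1306 kg/m³
  candidate B: σ_y = 775.0 MPa, ρ = 3160 kg/m³
  candidate B: M = 26.7×10⁻³
  candidate Y: M = 24.1×10⁻³
  candidate G: M = 15.4×10⁻³
  candidate H: M = 5.63×10⁻³
  candidate V: M = 4.65×10⁻³
  candidate U: M = 3.50×10⁻³
Candidate B has the largest M.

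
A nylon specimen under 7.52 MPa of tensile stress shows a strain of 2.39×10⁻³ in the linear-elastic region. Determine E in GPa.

3.15 GPa

E = σ/ε = 7.52 MPa / 2.39×10⁻³ = 3146 MPa = 3.15 GPa.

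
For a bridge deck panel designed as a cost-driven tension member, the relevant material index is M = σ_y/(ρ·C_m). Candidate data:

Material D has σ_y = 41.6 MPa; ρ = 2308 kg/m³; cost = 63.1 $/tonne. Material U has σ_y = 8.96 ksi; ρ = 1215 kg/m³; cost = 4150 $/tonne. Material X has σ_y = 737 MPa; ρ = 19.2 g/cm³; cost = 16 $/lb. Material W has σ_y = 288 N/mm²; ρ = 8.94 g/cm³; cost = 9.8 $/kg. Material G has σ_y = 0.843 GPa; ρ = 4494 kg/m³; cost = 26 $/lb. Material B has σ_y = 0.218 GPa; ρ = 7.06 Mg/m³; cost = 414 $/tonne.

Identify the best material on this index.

After converting to SI:
  material D: σ_y = 41.60 MPa, ρ = 2308 kg/m³, cost = 0.06310 $/kg
  material U: σ_y = 61.78 MPa, ρ = 1215 kg/m³, cost = 4.150 $/kg
  material X: σ_y = 737.0 MPa, ρ = 19200 kg/m³, cost = 35.27 $/kg
  material W: σ_y = 288.0 MPa, ρ = 8940 kg/m³, cost = 9.800 $/kg
  material G: σ_y = 843.0 MPa, ρ = 4494 kg/m³, cost = 57.32 $/kg
  material B: σ_y = 218.0 MPa, ρ = 7060 kg/m³, cost = 0.4140 $/kg
  material D: M = 286 kN·m per $
  material B: M = 74.6 kN·m per $
  material U: M = 12.3 kN·m per $
  material W: M = 3.29 kN·m per $
  material G: M = 3.27 kN·m per $
  material X: M = 1.09 kN·m per $
The maximum is for material D.

material D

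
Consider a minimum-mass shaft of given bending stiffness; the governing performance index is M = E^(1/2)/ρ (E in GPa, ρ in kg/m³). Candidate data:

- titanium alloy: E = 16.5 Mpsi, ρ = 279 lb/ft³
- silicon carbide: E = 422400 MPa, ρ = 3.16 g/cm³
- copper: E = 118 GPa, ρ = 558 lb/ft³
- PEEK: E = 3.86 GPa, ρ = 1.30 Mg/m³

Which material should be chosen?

silicon carbide

In SI units:
  titanium alloy: E = 113.8 GPa, ρ = 4469 kg/m³
  silicon carbide: E = 422.4 GPa, ρ = 3160 kg/m³
  copper: E = 118.0 GPa, ρ = 8938 kg/m³
  PEEK: E = 3.860 GPa, ρ = 1300 kg/m³
  silicon carbide: M = 6.50×10⁻³
  titanium alloy: M = 2.39×10⁻³
  PEEK: M = 1.51×10⁻³
  copper: M = 1.22×10⁻³
The maximum is for silicon carbide.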